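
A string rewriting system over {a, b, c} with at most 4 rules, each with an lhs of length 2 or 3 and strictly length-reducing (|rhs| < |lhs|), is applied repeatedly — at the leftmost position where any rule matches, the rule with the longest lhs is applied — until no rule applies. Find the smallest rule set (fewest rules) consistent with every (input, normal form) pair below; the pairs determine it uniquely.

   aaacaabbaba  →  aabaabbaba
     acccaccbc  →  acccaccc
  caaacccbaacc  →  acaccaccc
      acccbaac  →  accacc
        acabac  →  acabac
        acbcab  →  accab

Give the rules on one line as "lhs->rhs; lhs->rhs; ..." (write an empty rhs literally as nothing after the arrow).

aac->ab; caa->ac; cb->c

  | aaacaabbaba => aabaabbaba
  | acccaccbc => acccaccc
  | caaacccbaacc => acacccbaacc => acacccaacc => acaccaccc
  | acccbaac => acccaac => accacc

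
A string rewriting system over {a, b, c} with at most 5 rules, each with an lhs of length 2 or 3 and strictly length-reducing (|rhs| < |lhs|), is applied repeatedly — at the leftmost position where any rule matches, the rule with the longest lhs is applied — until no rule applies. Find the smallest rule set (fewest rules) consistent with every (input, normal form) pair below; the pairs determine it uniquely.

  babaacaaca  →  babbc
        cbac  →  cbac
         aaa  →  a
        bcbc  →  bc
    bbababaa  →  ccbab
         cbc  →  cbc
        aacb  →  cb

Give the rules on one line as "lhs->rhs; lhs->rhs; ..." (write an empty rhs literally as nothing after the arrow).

aa->; bba->cc; bcb->b; cca->bc

  | babaacaaca => babcaaca => babcca => babbc
  | cbac
  | aaa => a
  | bcbc => bc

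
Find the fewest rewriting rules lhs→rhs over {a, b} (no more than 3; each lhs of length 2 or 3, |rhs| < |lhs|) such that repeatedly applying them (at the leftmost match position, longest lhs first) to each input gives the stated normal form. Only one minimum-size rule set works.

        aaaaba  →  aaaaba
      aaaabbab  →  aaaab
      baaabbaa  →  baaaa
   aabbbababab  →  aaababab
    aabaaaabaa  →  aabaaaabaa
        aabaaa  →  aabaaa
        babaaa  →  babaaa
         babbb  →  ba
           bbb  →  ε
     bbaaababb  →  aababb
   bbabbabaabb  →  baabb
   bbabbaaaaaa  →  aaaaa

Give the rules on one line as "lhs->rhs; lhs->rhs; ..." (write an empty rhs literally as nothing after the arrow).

  | aaaaba
  | aaaabbab => aaaab
  | baaabbaa => baaaa
  | aabbbababab => aaababab

bba->; bbb->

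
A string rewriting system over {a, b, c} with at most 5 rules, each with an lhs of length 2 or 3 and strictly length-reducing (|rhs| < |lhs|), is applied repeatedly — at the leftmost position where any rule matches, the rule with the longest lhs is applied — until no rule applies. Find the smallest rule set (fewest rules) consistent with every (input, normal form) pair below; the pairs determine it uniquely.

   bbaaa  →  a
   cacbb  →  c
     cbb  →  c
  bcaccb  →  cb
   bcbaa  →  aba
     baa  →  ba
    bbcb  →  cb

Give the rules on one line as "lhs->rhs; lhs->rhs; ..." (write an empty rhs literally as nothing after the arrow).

  | bbaaa => aaa => aa => a
  | cacbb => cbb => c
  | cbb => c
  | bcaccb => aaccb => accb => cb

aa->a; ac->; bb->; bc->a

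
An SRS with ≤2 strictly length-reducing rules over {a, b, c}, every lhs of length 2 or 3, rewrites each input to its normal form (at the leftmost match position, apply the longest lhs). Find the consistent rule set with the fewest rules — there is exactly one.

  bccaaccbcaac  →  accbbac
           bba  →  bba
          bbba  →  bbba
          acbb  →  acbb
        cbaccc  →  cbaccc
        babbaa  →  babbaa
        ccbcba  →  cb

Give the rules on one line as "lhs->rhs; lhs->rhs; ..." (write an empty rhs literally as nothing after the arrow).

  | bccaaccbcaac => bcbaccbcaac => accbcaac => accbbac
  | bba
  | bbba
  | acbb

bcb->; ca->b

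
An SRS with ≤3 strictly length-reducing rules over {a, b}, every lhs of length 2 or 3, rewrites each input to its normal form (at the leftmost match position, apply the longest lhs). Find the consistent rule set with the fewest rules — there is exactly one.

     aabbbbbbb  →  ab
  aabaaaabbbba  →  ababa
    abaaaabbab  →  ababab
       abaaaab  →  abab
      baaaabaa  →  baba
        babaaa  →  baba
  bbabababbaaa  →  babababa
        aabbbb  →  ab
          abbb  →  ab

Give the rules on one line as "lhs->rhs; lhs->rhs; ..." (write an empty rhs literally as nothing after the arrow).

  | aabbbbbbb => abbbbbbb => abbbbbb => abbbbb => abbbb => abbb => abb => ab
  | aabaaaabbbba => abaaaabbbba => abaaabbbba => abaabbbba => ababbbba => ababbba => ababba => ababa
  | abaaaabbab => abaaabbab => abaabbab => ababbab => ababab
  | abaaaab => abaaab => abaab => abab

aa->a; bb->b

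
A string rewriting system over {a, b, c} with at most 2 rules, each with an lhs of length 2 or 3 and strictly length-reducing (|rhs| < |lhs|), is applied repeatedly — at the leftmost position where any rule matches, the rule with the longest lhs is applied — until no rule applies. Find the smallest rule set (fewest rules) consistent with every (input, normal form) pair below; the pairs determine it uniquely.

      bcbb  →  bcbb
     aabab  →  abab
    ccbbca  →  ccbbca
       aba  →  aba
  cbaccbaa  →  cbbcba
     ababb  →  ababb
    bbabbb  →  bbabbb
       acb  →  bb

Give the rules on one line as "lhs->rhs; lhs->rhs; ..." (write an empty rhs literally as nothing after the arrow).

  | bcbb
  | aabab => abab
  | ccbbca
  | aba

aa->a; ac->b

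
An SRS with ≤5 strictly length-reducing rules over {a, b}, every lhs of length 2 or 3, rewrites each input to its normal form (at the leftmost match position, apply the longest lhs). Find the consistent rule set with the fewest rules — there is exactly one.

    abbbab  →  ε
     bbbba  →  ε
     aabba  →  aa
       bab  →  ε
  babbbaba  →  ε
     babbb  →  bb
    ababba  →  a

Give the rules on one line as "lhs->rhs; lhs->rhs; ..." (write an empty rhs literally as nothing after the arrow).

  | abbbab => bab => ε
  | bbbba => ba => ε
  | aabba => aa
  | bab => ε

abb->; ba->; bab->; bbb->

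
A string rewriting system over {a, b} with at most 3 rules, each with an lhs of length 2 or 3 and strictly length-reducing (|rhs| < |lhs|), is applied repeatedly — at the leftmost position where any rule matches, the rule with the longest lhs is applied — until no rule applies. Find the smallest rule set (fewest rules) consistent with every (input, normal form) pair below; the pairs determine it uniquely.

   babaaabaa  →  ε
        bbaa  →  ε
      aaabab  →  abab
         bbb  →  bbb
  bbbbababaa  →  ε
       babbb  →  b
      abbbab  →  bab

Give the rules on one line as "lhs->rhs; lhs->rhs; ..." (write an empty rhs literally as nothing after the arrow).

aa->; abb->aa; baa->aa

  | babaaabaa => baaaabaa => aaaabaa => aabaa => baa => aa => ε
  | bbaa => baa => aa => ε
  | aaabab => abab
  | bbb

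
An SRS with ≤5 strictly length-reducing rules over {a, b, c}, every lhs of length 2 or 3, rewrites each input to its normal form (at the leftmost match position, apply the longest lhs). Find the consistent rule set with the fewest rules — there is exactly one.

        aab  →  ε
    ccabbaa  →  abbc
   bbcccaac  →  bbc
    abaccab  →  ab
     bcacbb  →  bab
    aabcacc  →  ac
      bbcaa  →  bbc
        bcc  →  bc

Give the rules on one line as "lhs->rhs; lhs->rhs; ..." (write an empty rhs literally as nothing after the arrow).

aa->c; ca->a; cb->; cc->c

  | aab => cb => ε
  | ccabbaa => cabbaa => abbaa => abbc
  | bbcccaac => bbccaac => bbcaac => bbaac => bbcc => bbc
  | abaccab => abacab => abaab => abcb => ab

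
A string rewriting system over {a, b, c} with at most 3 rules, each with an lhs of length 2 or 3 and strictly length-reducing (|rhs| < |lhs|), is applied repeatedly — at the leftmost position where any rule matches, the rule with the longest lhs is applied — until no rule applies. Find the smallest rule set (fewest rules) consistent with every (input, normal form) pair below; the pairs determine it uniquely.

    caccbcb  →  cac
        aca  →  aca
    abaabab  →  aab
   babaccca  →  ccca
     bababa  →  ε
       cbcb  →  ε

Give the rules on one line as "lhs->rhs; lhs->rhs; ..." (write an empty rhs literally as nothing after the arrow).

ba->; cb->

  | caccbcb => caccb => cac
  | aca
  | abaabab => aabab => aab
  | babaccca => baccca => ccca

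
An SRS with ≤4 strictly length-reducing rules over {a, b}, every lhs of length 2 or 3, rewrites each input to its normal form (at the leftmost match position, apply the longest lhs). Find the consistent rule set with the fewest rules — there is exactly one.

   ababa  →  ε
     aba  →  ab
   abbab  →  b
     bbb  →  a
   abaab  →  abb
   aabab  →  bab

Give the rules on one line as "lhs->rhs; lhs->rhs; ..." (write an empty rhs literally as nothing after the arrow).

aa->; aba->ab; bba->a; bbb->a

  | ababa => abba => aa => ε
  | aba => ab
  | abbab => aab => b
  | bbb => a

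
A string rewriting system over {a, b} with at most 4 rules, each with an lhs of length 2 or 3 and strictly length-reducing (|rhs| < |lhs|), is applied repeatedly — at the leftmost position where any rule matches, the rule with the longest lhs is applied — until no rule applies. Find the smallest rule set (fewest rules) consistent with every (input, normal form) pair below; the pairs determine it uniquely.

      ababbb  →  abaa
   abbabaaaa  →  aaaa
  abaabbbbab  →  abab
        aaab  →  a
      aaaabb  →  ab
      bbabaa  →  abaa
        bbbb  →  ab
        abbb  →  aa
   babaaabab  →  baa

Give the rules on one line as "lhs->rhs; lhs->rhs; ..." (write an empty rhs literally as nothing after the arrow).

aab->bb; bb->; bbb->a

  | ababbb => abaa
  | abbabaaaa => aabaaaa => bbaaaa => aaaa
  | abaabbbbab => abbbbbbab => aabbbab => bbbbab => abab
  | aaab => abb => a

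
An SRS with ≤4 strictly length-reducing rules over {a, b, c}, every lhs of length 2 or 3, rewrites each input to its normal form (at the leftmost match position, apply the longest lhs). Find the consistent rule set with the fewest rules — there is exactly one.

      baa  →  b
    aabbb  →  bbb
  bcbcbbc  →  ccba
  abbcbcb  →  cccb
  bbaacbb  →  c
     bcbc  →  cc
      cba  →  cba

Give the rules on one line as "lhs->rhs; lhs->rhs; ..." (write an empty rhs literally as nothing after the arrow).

aa->; ab->c; bc->a

  | baa => b
  | aabbb => bbb
  | bcbcbbc => abcbbc => ccbbc => ccba
  | abbcbcb => cbcbcb => cabcb => cccb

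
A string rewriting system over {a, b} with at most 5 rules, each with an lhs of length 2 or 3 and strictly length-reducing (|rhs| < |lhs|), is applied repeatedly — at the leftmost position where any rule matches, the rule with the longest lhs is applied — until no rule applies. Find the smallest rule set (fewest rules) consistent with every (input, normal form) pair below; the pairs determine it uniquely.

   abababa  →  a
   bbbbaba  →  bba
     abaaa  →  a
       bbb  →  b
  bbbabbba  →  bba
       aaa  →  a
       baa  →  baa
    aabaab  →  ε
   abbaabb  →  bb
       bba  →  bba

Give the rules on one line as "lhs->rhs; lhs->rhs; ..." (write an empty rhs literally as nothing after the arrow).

aaa->a; ab->; abb->bb; bbb->b

  | abababa => ababa => aba => a
  | bbbbaba => bbaba => bba
  | abaaa => aaa => a
  | bbb => b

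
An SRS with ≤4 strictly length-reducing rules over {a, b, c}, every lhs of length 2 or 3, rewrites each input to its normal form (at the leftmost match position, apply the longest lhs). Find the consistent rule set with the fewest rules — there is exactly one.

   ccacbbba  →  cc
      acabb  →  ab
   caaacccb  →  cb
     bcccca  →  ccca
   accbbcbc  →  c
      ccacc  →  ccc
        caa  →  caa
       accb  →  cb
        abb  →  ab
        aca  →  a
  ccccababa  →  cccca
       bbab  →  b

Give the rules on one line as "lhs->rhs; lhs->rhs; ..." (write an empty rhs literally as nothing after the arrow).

ac->; ba->; bb->b; bc->

  | ccacbbba => ccbbba => ccbba => ccba => cc
  | acabb => abb => ab
  | caaacccb => caaccb => cacb => cb
  | bcccca => ccca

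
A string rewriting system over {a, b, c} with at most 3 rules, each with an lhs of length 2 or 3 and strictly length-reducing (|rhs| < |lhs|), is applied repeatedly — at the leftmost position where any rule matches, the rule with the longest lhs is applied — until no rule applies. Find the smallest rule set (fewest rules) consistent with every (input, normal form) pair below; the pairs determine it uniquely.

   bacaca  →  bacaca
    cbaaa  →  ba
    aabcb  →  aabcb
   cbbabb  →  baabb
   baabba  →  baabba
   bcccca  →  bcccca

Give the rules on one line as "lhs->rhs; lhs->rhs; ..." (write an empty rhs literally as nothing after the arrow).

aaa->b; cbb->ba

  | bacaca
  | cbaaa => cbb => ba
  | aabcb
  | cbbabb => baabb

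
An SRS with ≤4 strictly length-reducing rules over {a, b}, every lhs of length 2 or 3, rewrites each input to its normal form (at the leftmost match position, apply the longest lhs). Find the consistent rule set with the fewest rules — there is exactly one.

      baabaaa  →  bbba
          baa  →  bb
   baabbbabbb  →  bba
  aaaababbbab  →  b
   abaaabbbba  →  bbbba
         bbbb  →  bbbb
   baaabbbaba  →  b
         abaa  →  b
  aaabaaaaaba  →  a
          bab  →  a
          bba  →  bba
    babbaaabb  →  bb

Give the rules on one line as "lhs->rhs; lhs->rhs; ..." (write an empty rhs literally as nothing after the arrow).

  | baabaaa => bbbaaa => bbba
  | baa => bb
  | baabbbabbb => bbbbbabbb => bbbbabb => bbbab => bba
  | aaaababbbab => aababbbab => bbabbbab => babbab => abab => aa => b

aa->b; aaa->a; abb->b; bab->a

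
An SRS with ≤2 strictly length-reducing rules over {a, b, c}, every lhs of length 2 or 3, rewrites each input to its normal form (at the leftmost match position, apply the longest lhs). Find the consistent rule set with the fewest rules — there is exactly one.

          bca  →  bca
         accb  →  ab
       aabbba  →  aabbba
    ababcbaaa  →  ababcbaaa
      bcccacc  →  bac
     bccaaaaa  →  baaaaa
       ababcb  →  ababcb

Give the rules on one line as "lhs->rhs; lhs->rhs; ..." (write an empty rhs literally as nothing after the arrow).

cac->a; cc->

  | bca
  | accb => ab
  | aabbba
  | ababcbaaa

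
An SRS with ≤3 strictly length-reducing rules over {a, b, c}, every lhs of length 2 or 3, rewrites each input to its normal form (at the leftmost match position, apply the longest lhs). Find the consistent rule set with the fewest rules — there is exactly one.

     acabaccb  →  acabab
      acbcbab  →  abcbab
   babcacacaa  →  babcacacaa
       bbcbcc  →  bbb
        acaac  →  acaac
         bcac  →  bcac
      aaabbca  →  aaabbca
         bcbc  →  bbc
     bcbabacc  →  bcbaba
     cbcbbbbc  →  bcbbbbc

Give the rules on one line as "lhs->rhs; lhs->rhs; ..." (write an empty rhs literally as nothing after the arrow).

  | acabaccb => acabab
  | acbcbab => abcbab
  | babcacacaa
  | bbcbcc => bbbcc => bbb

cbc->bc; cc->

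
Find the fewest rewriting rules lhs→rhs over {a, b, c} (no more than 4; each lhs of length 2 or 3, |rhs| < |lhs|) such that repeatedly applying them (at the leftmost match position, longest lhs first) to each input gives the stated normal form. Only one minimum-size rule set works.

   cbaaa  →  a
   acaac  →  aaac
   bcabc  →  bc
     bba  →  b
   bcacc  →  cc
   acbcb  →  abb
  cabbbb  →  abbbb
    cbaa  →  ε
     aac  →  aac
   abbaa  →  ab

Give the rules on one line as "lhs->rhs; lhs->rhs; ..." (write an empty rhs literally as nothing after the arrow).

  | cbaaa => baaa => a
  | acaac => aaac
  | bcabc => babc => bc
  | bba => b

ba->; baa->; ca->a; cb->b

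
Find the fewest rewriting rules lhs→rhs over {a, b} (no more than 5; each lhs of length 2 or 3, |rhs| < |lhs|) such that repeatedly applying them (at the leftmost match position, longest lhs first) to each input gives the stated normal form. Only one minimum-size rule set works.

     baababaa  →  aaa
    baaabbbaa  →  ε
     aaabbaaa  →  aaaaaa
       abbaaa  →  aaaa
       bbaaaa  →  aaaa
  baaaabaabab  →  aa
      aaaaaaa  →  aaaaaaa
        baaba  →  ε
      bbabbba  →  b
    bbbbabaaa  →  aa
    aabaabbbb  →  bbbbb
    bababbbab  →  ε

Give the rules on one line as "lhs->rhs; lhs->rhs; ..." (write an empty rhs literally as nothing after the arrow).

ab->; aba->b; abb->a; ba->a

  | baababaa => aababaa => abbaa => aaa
  | baaabbbaa => aaabbbaa => aaabaa => aaba => ab => ε
  | aaabbaaa => aaaaaa
  | abbaaa => aaaa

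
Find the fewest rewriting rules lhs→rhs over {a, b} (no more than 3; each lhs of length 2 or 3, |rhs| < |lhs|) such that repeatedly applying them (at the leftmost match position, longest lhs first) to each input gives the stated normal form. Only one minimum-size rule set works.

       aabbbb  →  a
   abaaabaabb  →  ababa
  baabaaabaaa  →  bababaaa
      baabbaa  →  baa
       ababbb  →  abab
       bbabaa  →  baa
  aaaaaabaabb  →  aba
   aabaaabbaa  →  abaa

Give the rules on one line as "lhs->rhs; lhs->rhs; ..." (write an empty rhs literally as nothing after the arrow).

aab->ab; bb->; bba->

  | aabbbb => abbbb => abb => a
  | abaaabaabb => abaabaabb => ababaabb => abababb => ababa
  | baabaaabaaa => babaaabaaa => babaabaaa => bababaaa
  | baabbaa => babbaa => baa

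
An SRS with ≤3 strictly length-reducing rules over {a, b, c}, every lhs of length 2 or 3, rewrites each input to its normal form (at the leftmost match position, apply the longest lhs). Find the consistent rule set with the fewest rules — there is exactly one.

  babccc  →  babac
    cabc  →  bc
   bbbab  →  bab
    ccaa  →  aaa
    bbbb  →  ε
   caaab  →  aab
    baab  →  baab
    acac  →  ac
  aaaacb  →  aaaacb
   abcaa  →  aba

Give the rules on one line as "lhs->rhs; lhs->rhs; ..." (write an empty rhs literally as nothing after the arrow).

bb->; ca->; cc->a

  | babccc => babac
  | cabc => bc
  | bbbab => bab
  | ccaa => aaa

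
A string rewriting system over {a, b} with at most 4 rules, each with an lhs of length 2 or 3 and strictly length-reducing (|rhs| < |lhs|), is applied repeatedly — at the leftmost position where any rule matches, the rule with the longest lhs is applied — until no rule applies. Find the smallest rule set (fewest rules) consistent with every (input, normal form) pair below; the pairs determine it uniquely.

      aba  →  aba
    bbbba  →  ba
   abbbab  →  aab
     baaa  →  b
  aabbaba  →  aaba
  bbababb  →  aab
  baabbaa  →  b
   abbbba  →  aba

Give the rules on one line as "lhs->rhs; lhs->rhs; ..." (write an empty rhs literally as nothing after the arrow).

aaa->; bab->aa; bba->; bbb->

  | aba
  | bbbba => ba
  | abbbab => aab
  | baaa => b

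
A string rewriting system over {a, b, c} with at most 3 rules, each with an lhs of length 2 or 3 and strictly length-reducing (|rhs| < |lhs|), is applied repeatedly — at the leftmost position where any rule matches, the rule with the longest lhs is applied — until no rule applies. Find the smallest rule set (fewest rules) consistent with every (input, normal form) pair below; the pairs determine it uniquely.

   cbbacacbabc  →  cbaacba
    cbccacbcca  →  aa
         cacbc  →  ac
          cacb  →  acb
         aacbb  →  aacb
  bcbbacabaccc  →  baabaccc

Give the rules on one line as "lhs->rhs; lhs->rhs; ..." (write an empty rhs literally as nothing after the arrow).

bb->b; bc->; ca->a

  | cbbacacbabc => cbacacbabc => cbaacbabc => cbaacba
  | cbccacbcca => ccacbcca => cacbcca => acbcca => acca => aca => aa
  | cacbc => acbc => ac
  | cacb => acb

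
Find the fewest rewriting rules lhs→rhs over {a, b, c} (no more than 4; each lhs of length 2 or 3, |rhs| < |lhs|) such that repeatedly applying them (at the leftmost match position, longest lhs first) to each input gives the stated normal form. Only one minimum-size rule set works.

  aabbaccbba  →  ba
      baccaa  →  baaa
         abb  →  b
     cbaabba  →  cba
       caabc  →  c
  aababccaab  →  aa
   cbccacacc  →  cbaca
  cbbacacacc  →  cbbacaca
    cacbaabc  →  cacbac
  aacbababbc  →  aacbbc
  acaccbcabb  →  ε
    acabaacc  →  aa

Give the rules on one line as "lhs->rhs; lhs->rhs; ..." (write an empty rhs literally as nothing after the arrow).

ab->; caa->a; cc->

  | aabbaccbba => abaccbba => accbba => abba => ba
  | baccaa => baaa
  | abb => b
  | cbaabba => cbaba => cba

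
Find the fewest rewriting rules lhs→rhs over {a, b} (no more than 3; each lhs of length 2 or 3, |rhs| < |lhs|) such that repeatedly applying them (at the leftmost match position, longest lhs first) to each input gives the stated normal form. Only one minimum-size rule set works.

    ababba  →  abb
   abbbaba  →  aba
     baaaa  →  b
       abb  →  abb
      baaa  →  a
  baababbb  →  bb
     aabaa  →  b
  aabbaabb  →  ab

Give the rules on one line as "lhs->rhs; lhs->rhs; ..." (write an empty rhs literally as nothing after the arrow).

aa->b; bba->a; bbb->ab

  | ababba => abaa => abb
  | abbbaba => aababa => bbaba => aba
  | baaaa => bbaa => aa => b
  | abb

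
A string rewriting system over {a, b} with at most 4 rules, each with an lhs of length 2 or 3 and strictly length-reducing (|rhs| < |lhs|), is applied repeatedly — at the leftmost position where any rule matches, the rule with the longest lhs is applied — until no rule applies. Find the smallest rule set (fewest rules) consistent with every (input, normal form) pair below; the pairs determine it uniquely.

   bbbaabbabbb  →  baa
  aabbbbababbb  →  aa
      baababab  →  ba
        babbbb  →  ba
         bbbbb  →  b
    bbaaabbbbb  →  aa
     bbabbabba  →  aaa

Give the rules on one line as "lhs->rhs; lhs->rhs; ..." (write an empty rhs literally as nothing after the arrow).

ab->; abb->a; bb->

  | bbbaabbabbb => baabbabbb => baaabbb => baaab => baa
  | aabbbbababbb => aabbababbb => aaababbb => aaabbb => aaab => aa
  | baababab => baabab => baab => ba
  | babbbb => babb => ba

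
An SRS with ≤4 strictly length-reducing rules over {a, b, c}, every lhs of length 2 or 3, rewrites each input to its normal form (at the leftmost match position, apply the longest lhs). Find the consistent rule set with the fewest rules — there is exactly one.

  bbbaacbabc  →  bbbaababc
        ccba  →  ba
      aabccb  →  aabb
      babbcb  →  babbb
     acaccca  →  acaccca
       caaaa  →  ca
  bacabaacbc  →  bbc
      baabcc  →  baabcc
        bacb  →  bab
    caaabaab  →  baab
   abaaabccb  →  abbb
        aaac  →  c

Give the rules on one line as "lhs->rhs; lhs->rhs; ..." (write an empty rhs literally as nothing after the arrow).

  | bbbaacbabc => bbbaababc
  | ccba => cba => ba
  | aabccb => aabcb => aabb
  | babbcb => babbb

aaa->; cab->; cb->b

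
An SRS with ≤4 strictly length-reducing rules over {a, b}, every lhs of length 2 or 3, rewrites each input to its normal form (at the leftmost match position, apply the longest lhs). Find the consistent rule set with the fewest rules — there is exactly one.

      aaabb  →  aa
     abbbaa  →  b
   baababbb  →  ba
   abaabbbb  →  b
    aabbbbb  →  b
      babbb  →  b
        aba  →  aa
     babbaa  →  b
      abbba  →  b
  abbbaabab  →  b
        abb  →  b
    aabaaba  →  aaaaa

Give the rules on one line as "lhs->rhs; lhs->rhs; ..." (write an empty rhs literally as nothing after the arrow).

  | aaabb => aab => aa
  | abbbaa => bbaa => bba => bb => b
  | baababbb => baaabbb => baabb => bab => ba
  | abaabbbb => aaabbbb => aabbb => abb => b

ab->a; abb->b; bb->b; bba->bb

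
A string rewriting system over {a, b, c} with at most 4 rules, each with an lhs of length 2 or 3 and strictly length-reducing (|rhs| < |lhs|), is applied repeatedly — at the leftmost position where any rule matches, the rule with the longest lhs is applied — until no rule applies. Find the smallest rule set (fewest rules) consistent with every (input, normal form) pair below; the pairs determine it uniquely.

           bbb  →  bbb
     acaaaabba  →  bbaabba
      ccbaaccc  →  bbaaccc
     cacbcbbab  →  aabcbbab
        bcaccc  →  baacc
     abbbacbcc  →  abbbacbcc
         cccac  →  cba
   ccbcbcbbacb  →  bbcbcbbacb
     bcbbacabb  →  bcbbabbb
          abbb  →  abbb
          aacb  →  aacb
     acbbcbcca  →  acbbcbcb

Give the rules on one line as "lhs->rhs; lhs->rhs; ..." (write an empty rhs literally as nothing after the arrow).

  | bbb
  | acaaaabba => abaaabba => bbaabba
  | ccbaaccc => bbaaccc
  | cacbcbbab => aabcbbab

aba->bb; ca->b; cac->aa; ccb->bb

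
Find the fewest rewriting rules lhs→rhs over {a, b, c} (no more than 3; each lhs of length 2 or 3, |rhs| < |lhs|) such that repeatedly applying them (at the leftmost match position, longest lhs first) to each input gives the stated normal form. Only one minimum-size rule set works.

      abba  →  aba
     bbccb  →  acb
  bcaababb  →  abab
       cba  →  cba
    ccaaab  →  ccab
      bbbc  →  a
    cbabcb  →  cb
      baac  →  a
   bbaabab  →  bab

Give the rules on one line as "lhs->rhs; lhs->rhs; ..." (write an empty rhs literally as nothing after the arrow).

aa->; bb->b; bc->a

  | abba => aba
  | bbccb => bccb => acb
  | bcaababb => aaababb => ababb => abab
  | cba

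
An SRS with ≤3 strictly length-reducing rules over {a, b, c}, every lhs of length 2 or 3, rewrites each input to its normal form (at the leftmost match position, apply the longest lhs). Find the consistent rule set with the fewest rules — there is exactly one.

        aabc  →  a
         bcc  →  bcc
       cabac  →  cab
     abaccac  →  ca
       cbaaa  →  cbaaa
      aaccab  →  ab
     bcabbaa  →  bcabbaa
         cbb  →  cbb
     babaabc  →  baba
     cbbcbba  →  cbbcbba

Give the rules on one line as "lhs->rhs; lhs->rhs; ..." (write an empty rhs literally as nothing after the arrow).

abc->ca; ac->

  | aabc => aca => a
  | bcc
  | cabac => cab
  | abaccac => abcac => caac => ca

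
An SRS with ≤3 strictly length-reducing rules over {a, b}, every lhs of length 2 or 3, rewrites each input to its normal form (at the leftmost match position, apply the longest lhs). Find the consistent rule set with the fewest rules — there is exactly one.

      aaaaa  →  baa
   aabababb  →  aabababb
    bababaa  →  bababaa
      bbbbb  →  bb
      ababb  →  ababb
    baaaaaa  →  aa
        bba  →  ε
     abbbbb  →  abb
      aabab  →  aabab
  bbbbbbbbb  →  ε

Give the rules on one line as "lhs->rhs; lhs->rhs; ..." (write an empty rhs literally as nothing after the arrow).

aaa->b; bba->; bbb->

  | aaaaa => baa
  | aabababb
  | bababaa
  | bbbbb => bb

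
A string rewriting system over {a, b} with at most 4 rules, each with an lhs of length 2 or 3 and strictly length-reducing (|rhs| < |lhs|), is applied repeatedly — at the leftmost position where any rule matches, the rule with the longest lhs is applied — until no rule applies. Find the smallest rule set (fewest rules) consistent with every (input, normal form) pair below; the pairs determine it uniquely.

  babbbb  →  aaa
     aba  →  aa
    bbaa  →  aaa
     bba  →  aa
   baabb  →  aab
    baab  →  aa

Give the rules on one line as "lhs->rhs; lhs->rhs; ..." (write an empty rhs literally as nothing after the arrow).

ba->a; baa->ab; bb->a

  | babbbb => abbbb => aabb => aaa
  | aba => aa
  | bbaa => aaa
  | bba => aa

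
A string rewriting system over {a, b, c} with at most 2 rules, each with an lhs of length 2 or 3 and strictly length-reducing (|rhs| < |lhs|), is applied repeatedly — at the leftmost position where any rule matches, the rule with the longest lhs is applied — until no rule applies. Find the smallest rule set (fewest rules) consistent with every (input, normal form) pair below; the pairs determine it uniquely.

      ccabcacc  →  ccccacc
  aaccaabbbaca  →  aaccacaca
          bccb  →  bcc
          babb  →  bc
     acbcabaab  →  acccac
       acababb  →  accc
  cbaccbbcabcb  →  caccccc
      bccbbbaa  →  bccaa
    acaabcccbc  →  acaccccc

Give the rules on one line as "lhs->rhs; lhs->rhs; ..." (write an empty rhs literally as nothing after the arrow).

ab->c; cb->c

  | ccabcacc => ccccacc
  | aaccaabbbaca => aaccacbbaca => aaccacbaca => aaccacaca
  | bccb => bcc
  | babb => bcb => bc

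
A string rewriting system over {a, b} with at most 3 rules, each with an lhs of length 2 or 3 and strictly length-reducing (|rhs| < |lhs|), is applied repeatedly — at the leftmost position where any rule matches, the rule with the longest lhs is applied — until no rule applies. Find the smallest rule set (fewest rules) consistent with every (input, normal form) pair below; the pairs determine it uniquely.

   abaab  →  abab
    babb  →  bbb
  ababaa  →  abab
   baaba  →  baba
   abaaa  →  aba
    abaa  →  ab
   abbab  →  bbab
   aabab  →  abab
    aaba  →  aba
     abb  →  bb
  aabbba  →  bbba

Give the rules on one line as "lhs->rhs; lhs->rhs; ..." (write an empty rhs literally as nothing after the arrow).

aa->; aab->ab; abb->bb

  | abaab => abab
  | babb => bbb
  | ababaa => abab
  | baaba => baba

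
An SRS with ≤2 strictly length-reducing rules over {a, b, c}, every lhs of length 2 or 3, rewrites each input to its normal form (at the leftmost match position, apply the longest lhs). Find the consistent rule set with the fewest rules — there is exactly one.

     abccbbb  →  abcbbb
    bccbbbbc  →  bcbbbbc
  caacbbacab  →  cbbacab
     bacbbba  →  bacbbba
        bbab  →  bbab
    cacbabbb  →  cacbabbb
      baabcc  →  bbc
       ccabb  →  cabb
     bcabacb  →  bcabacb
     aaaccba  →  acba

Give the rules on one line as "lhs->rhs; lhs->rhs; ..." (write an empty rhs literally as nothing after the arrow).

  | abccbbb => abcbbb
  | bccbbbbc => bcbbbbc
  | caacbbacab => ccbbacab => cbbacab
  | bacbbba

aa->; cc->c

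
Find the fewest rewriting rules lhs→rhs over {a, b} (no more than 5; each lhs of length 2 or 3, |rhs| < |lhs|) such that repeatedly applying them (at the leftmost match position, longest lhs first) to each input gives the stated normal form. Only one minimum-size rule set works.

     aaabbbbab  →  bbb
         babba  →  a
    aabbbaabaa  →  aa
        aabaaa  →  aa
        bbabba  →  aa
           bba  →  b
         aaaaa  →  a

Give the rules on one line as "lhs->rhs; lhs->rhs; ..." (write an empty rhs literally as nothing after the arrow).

aaa->b; aab->b; ba->; bab->a

  | aaabbbbab => bbbbbab => bbbba => bbb
  | babba => aba => a
  | aabbbaabaa => bbbaabaa => bbabaa => baaa => aa
  | aabaaa => baaa => aa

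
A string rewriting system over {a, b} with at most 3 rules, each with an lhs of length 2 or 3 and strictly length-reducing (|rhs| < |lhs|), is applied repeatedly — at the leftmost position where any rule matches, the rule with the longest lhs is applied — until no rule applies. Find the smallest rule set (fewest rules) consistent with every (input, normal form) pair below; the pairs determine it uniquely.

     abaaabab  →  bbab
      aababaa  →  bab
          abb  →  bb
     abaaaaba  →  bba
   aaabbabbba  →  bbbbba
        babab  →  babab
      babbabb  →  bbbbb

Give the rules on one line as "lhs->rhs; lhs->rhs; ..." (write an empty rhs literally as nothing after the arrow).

  | abaaabab => abaabab => abbab => bbab
  | aababaa => babaa => bab
  | abb => bb
  | abaaaaba => abaaaba => abaaba => abba => bba

aa->; aaa->aa; abb->bb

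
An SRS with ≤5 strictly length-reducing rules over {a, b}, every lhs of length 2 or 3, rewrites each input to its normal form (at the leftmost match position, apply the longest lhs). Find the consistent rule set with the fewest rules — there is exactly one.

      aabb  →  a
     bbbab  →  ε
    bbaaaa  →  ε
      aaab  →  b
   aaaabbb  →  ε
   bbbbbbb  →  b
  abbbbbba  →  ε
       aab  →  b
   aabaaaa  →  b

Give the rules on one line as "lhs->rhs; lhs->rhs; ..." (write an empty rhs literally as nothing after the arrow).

  | aabb => bb => a
  | bbbab => abab => ab => ε
  | bbaaaa => aaaaa => aaaa => aaa => aa => ε
  | aaab => aab => b

aa->; aaa->aa; ab->; bb->a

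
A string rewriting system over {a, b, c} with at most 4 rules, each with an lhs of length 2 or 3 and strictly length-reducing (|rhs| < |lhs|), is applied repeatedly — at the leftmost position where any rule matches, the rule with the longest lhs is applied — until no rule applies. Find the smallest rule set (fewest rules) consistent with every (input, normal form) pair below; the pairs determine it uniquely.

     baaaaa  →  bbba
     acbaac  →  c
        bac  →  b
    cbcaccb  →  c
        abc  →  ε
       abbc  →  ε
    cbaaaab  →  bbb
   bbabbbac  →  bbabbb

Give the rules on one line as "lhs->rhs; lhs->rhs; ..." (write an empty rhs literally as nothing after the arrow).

aa->b; ac->; bc->c; cb->

  | baaaaa => bbaaa => bbba
  | acbaac => baac => bbc => bc => c
  | bac => b
  | cbcaccb => caccb => ccb => c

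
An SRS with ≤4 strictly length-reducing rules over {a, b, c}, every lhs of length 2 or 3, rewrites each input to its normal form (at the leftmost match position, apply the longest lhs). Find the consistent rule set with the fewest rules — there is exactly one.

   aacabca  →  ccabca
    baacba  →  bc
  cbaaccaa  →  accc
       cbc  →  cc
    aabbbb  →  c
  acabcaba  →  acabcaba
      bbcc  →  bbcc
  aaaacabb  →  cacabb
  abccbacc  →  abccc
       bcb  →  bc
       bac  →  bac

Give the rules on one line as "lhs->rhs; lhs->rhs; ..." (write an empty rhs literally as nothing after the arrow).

aa->c; aaa->c; cb->c; cba->

  | aacabca => ccabca
  | baacba => bccba => bc
  | cbaaccaa => accaa => accc
  | cbc => cc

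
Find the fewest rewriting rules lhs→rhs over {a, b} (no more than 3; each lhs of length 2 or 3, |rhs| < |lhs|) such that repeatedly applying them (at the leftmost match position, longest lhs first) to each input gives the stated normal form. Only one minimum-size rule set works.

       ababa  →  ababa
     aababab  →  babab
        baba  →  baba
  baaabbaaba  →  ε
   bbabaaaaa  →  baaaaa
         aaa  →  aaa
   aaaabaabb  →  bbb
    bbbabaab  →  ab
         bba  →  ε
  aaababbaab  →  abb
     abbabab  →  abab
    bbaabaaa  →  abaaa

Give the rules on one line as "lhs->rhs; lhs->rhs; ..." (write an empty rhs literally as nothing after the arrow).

  | ababa
  | aababab => babab
  | baba
  | baaabbaaba => babbaaba => baaba => bba => ε

aab->b; bba->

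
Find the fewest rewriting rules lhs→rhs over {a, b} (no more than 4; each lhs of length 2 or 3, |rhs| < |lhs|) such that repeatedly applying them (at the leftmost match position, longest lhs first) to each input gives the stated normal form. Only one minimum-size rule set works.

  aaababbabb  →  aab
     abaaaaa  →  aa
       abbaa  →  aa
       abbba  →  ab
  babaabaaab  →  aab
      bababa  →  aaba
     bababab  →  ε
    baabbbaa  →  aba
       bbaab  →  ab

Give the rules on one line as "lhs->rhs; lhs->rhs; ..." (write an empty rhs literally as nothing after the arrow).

  | aaababbabb => babbabb => ababb => aab
  | abaaaaa => aaaaa => aa
  | abbaa => aa
  | abbba => ab

aaa->; baa->a; bab->a; bba->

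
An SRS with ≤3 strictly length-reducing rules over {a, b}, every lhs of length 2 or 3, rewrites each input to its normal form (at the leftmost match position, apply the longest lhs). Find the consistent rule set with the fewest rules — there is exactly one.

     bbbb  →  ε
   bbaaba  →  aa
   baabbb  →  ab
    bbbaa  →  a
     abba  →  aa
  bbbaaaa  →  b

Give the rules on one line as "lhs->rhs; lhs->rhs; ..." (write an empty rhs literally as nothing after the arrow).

  | bbbb => bb => ε
  | bbaaba => aaba => aa
  | baabbb => abbb => ab
  | bbbaa => baa => a

aaa->b; ba->; bb->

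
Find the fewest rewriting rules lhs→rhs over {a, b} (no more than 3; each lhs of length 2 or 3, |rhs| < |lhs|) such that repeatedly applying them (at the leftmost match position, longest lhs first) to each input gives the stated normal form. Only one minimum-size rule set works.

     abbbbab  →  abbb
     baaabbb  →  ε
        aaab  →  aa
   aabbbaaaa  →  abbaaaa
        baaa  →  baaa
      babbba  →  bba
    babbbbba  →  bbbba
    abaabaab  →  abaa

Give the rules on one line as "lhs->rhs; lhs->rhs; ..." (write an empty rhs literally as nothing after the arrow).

  | abbbbab => abbb
  | baaabbb => baabb => bab => ε
  | aaab => aa
  | aabbbaaaa => abbaaaa

aab->a; bab->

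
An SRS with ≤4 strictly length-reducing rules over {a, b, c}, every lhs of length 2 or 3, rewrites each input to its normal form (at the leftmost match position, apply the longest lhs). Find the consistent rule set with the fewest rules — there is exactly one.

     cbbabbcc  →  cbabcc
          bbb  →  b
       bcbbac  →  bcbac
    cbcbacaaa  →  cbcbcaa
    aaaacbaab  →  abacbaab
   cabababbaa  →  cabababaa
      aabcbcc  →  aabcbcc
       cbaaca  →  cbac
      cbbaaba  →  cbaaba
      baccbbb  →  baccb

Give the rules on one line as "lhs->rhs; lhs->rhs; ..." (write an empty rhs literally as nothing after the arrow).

  | cbbabbcc => cbabbcc => cbabcc
  | bbb => bb => b
  | bcbbac => bcbac
  | cbcbacaaa => cbcbcaa

aaa->ab; aca->c; bb->b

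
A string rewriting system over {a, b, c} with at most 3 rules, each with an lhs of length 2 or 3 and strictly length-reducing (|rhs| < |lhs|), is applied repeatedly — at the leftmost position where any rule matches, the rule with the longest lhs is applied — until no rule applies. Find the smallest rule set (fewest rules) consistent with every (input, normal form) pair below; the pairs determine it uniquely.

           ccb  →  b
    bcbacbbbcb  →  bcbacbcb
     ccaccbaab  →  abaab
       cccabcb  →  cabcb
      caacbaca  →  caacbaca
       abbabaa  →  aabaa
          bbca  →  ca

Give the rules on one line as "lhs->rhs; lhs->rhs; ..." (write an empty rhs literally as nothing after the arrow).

bb->; cc->

  | ccb => b
  | bcbacbbbcb => bcbacbcb
  | ccaccbaab => accbaab => abaab
  | cccabcb => cabcb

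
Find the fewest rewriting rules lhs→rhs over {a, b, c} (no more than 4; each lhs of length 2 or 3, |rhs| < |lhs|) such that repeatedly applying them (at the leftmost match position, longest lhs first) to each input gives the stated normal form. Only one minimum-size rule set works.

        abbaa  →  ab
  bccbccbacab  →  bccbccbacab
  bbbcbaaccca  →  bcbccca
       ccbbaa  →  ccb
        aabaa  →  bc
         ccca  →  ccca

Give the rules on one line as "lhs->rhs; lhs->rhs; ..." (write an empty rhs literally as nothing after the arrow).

  | abbaa => abaa => ab
  | bccbccbacab
  | bbbcbaaccca => bbcbaaccca => bcbaaccca => bcbccca
  | ccbbaa => ccbaa => ccb

aa->; aab->bc; bb->b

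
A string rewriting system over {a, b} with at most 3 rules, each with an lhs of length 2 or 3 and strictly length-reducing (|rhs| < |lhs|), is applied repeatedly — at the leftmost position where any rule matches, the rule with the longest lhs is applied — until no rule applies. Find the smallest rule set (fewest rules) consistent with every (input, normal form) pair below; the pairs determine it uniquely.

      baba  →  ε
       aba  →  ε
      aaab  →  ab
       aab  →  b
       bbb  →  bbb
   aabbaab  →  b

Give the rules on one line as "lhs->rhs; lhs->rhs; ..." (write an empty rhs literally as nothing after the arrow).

aa->; ba->a

  | baba => aba => aa => ε
  | aba => aa => ε
  | aaab => ab
  | aab => b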